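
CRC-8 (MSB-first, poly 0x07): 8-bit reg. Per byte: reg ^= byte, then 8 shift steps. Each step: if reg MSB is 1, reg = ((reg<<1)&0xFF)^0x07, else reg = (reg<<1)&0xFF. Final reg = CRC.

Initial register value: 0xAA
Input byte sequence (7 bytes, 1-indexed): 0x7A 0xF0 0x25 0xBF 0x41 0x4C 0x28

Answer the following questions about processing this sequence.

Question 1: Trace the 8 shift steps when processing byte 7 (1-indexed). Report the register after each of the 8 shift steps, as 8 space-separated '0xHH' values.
After byte 1 (0x7A): reg=0x3E
After byte 2 (0xF0): reg=0x64
After byte 3 (0x25): reg=0xC0
After byte 4 (0xBF): reg=0x7A
After byte 5 (0x41): reg=0xA1
After byte 6 (0x4C): reg=0x8D
Register before byte 7: 0x8D
After XOR with byte 0x28: 0xA5

Answer: 0x4D 0x9A 0x33 0x66 0xCC 0x9F 0x39 0x72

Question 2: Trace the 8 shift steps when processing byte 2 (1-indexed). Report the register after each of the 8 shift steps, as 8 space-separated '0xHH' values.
After byte 1 (0x7A): reg=0x3E
Register before byte 2: 0x3E
After XOR with byte 0xF0: 0xCE

Answer: 0x9B 0x31 0x62 0xC4 0x8F 0x19 0x32 0x64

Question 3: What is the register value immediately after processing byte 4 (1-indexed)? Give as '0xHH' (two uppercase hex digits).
Answer: 0x7A

Derivation:
After byte 1 (0x7A): reg=0x3E
After byte 2 (0xF0): reg=0x64
After byte 3 (0x25): reg=0xC0
After byte 4 (0xBF): reg=0x7A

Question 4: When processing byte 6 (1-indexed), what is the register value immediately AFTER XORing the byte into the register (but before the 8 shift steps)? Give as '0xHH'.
Answer: 0xED

Derivation:
Register before byte 6: 0xA1
Byte 6: 0x4C
0xA1 XOR 0x4C = 0xED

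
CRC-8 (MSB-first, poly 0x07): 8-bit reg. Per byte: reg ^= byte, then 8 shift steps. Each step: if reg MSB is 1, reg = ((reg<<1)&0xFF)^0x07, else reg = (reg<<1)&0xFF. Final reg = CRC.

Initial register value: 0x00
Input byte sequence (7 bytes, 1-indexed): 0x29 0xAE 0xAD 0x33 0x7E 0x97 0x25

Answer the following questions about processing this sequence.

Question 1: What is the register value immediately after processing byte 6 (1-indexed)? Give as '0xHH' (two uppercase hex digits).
Answer: 0x39

Derivation:
After byte 1 (0x29): reg=0xDF
After byte 2 (0xAE): reg=0x50
After byte 3 (0xAD): reg=0xFD
After byte 4 (0x33): reg=0x64
After byte 5 (0x7E): reg=0x46
After byte 6 (0x97): reg=0x39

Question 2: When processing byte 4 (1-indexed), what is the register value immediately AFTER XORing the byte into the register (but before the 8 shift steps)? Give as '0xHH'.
Answer: 0xCE

Derivation:
Register before byte 4: 0xFD
Byte 4: 0x33
0xFD XOR 0x33 = 0xCE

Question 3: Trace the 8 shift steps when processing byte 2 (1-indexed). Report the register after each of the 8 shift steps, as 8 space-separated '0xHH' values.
Answer: 0xE2 0xC3 0x81 0x05 0x0A 0x14 0x28 0x50

Derivation:
After byte 1 (0x29): reg=0xDF
Register before byte 2: 0xDF
After XOR with byte 0xAE: 0x71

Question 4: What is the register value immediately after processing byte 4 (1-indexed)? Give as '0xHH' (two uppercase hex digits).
Answer: 0x64

Derivation:
After byte 1 (0x29): reg=0xDF
After byte 2 (0xAE): reg=0x50
After byte 3 (0xAD): reg=0xFD
After byte 4 (0x33): reg=0x64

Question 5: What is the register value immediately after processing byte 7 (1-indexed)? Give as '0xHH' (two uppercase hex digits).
Answer: 0x54

Derivation:
After byte 1 (0x29): reg=0xDF
After byte 2 (0xAE): reg=0x50
After byte 3 (0xAD): reg=0xFD
After byte 4 (0x33): reg=0x64
After byte 5 (0x7E): reg=0x46
After byte 6 (0x97): reg=0x39
After byte 7 (0x25): reg=0x54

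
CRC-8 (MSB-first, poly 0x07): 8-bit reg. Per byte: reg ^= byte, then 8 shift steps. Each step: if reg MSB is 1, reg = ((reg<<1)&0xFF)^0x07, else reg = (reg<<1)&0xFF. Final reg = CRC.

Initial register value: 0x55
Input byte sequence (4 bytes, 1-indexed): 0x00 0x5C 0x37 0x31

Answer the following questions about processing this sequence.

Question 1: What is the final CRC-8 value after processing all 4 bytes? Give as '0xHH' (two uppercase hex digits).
Answer: 0x69

Derivation:
After byte 1 (0x00): reg=0xAC
After byte 2 (0x5C): reg=0xDE
After byte 3 (0x37): reg=0x91
After byte 4 (0x31): reg=0x69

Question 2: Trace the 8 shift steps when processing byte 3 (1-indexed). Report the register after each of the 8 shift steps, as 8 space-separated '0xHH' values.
After byte 1 (0x00): reg=0xAC
After byte 2 (0x5C): reg=0xDE
Register before byte 3: 0xDE
After XOR with byte 0x37: 0xE9

Answer: 0xD5 0xAD 0x5D 0xBA 0x73 0xE6 0xCB 0x91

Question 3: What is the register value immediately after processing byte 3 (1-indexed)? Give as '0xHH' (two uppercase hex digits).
Answer: 0x91

Derivation:
After byte 1 (0x00): reg=0xAC
After byte 2 (0x5C): reg=0xDE
After byte 3 (0x37): reg=0x91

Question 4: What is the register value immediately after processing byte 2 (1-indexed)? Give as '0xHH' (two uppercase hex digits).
After byte 1 (0x00): reg=0xAC
After byte 2 (0x5C): reg=0xDE

Answer: 0xDE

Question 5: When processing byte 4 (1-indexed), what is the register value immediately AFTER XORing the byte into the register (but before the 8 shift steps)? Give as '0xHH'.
Answer: 0xA0

Derivation:
Register before byte 4: 0x91
Byte 4: 0x31
0x91 XOR 0x31 = 0xA0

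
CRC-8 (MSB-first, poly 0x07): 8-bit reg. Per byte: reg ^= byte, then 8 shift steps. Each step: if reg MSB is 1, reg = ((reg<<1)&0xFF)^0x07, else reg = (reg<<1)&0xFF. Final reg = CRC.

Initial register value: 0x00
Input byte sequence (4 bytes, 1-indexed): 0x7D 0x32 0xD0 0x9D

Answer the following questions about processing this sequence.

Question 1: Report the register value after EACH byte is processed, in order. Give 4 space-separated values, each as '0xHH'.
0x74 0xD5 0x1B 0x9B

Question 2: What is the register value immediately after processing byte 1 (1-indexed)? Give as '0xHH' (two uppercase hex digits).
After byte 1 (0x7D): reg=0x74

Answer: 0x74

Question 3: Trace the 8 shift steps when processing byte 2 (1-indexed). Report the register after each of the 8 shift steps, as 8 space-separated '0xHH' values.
Answer: 0x8C 0x1F 0x3E 0x7C 0xF8 0xF7 0xE9 0xD5

Derivation:
After byte 1 (0x7D): reg=0x74
Register before byte 2: 0x74
After XOR with byte 0x32: 0x46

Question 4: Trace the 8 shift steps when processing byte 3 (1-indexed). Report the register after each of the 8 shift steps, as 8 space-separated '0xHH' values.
After byte 1 (0x7D): reg=0x74
After byte 2 (0x32): reg=0xD5
Register before byte 3: 0xD5
After XOR with byte 0xD0: 0x05

Answer: 0x0A 0x14 0x28 0x50 0xA0 0x47 0x8E 0x1B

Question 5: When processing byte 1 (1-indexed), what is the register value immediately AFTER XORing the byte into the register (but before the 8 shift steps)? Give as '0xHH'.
Register before byte 1: 0x00
Byte 1: 0x7D
0x00 XOR 0x7D = 0x7D

Answer: 0x7D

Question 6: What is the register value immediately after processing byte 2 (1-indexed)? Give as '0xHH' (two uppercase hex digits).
After byte 1 (0x7D): reg=0x74
After byte 2 (0x32): reg=0xD5

Answer: 0xD5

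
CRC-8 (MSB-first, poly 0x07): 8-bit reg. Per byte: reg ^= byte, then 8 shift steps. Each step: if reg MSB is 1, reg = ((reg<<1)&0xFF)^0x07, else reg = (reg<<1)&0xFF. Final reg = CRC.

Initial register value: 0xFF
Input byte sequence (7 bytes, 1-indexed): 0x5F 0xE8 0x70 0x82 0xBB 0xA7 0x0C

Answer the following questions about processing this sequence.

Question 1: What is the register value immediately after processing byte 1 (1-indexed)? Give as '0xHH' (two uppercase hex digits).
Answer: 0x69

Derivation:
After byte 1 (0x5F): reg=0x69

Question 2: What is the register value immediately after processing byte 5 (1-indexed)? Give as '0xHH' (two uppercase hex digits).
After byte 1 (0x5F): reg=0x69
After byte 2 (0xE8): reg=0x8E
After byte 3 (0x70): reg=0xF4
After byte 4 (0x82): reg=0x45
After byte 5 (0xBB): reg=0xF4

Answer: 0xF4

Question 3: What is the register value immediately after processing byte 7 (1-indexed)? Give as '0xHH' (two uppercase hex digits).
After byte 1 (0x5F): reg=0x69
After byte 2 (0xE8): reg=0x8E
After byte 3 (0x70): reg=0xF4
After byte 4 (0x82): reg=0x45
After byte 5 (0xBB): reg=0xF4
After byte 6 (0xA7): reg=0xBE
After byte 7 (0x0C): reg=0x17

Answer: 0x17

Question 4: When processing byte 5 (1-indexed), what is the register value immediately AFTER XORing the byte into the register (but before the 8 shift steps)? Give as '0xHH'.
Register before byte 5: 0x45
Byte 5: 0xBB
0x45 XOR 0xBB = 0xFE

Answer: 0xFE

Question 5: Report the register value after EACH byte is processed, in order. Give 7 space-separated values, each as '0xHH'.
0x69 0x8E 0xF4 0x45 0xF4 0xBE 0x17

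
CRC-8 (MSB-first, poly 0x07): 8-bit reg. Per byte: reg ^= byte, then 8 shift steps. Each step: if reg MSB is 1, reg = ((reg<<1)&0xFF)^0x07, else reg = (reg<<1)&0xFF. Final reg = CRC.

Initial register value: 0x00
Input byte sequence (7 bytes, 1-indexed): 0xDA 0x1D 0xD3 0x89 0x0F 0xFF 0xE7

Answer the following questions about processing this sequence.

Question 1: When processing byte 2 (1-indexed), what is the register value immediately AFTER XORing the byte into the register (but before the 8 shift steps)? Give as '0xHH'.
Answer: 0x15

Derivation:
Register before byte 2: 0x08
Byte 2: 0x1D
0x08 XOR 0x1D = 0x15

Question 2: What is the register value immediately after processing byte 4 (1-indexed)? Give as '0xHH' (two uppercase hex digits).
After byte 1 (0xDA): reg=0x08
After byte 2 (0x1D): reg=0x6B
After byte 3 (0xD3): reg=0x21
After byte 4 (0x89): reg=0x51

Answer: 0x51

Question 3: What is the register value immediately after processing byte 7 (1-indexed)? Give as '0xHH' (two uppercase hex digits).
After byte 1 (0xDA): reg=0x08
After byte 2 (0x1D): reg=0x6B
After byte 3 (0xD3): reg=0x21
After byte 4 (0x89): reg=0x51
After byte 5 (0x0F): reg=0x9D
After byte 6 (0xFF): reg=0x29
After byte 7 (0xE7): reg=0x64

Answer: 0x64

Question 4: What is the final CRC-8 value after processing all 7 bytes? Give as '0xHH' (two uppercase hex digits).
After byte 1 (0xDA): reg=0x08
After byte 2 (0x1D): reg=0x6B
After byte 3 (0xD3): reg=0x21
After byte 4 (0x89): reg=0x51
After byte 5 (0x0F): reg=0x9D
After byte 6 (0xFF): reg=0x29
After byte 7 (0xE7): reg=0x64

Answer: 0x64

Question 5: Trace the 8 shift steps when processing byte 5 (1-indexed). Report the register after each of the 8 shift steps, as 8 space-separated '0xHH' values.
Answer: 0xBC 0x7F 0xFE 0xFB 0xF1 0xE5 0xCD 0x9D

Derivation:
After byte 1 (0xDA): reg=0x08
After byte 2 (0x1D): reg=0x6B
After byte 3 (0xD3): reg=0x21
After byte 4 (0x89): reg=0x51
Register before byte 5: 0x51
After XOR with byte 0x0F: 0x5E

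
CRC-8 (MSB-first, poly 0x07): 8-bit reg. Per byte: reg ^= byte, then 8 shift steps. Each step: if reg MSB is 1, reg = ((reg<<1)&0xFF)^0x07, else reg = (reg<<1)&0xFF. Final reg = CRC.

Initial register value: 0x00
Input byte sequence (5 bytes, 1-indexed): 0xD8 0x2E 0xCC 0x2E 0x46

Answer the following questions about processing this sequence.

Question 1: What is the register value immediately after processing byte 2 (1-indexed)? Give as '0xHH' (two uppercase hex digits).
After byte 1 (0xD8): reg=0x06
After byte 2 (0x2E): reg=0xD8

Answer: 0xD8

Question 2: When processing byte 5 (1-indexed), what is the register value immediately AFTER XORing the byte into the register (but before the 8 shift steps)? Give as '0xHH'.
Register before byte 5: 0xC9
Byte 5: 0x46
0xC9 XOR 0x46 = 0x8F

Answer: 0x8F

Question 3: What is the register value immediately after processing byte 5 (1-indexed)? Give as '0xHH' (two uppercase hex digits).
After byte 1 (0xD8): reg=0x06
After byte 2 (0x2E): reg=0xD8
After byte 3 (0xCC): reg=0x6C
After byte 4 (0x2E): reg=0xC9
After byte 5 (0x46): reg=0xA4

Answer: 0xA4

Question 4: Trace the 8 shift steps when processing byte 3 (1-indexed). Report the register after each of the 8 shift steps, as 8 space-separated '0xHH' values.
Answer: 0x28 0x50 0xA0 0x47 0x8E 0x1B 0x36 0x6C

Derivation:
After byte 1 (0xD8): reg=0x06
After byte 2 (0x2E): reg=0xD8
Register before byte 3: 0xD8
After XOR with byte 0xCC: 0x14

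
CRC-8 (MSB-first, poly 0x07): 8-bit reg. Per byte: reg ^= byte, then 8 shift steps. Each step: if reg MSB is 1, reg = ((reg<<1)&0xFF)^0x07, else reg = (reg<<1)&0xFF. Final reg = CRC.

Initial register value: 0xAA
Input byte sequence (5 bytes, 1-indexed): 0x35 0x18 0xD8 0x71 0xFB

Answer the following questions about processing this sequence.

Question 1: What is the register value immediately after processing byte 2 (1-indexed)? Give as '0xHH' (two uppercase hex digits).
After byte 1 (0x35): reg=0xD4
After byte 2 (0x18): reg=0x6A

Answer: 0x6A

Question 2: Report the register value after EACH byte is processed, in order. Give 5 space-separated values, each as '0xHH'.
0xD4 0x6A 0x17 0x35 0x64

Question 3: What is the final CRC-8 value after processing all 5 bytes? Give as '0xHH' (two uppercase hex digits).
After byte 1 (0x35): reg=0xD4
After byte 2 (0x18): reg=0x6A
After byte 3 (0xD8): reg=0x17
After byte 4 (0x71): reg=0x35
After byte 5 (0xFB): reg=0x64

Answer: 0x64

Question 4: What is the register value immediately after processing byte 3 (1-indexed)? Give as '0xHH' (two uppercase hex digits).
Answer: 0x17

Derivation:
After byte 1 (0x35): reg=0xD4
After byte 2 (0x18): reg=0x6A
After byte 3 (0xD8): reg=0x17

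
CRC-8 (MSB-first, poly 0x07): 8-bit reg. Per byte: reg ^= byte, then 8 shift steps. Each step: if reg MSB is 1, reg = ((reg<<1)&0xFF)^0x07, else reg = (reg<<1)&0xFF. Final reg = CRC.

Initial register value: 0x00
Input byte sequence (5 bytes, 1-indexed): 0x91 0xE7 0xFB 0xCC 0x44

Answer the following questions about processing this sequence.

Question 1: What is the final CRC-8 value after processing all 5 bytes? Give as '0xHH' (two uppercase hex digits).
Answer: 0x8B

Derivation:
After byte 1 (0x91): reg=0xFE
After byte 2 (0xE7): reg=0x4F
After byte 3 (0xFB): reg=0x05
After byte 4 (0xCC): reg=0x71
After byte 5 (0x44): reg=0x8B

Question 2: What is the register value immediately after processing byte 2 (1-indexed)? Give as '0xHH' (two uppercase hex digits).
Answer: 0x4F

Derivation:
After byte 1 (0x91): reg=0xFE
After byte 2 (0xE7): reg=0x4F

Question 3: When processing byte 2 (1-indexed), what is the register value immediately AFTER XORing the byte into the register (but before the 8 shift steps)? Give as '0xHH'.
Register before byte 2: 0xFE
Byte 2: 0xE7
0xFE XOR 0xE7 = 0x19

Answer: 0x19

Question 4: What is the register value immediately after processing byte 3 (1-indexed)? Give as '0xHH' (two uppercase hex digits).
Answer: 0x05

Derivation:
After byte 1 (0x91): reg=0xFE
After byte 2 (0xE7): reg=0x4F
After byte 3 (0xFB): reg=0x05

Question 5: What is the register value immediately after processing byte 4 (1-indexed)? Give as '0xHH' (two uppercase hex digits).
Answer: 0x71

Derivation:
After byte 1 (0x91): reg=0xFE
After byte 2 (0xE7): reg=0x4F
After byte 3 (0xFB): reg=0x05
After byte 4 (0xCC): reg=0x71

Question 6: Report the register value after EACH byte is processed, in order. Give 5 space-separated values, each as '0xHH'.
0xFE 0x4F 0x05 0x71 0x8B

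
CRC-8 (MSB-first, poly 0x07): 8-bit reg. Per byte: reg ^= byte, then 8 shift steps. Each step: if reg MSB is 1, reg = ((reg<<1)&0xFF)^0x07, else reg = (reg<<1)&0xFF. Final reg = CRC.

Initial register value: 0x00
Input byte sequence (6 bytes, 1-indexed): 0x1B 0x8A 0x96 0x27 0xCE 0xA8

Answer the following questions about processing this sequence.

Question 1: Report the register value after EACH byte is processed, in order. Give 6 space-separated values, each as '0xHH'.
0x41 0x7F 0x91 0x0B 0x55 0xFD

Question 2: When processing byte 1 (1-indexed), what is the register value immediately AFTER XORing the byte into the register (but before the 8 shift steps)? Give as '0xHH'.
Register before byte 1: 0x00
Byte 1: 0x1B
0x00 XOR 0x1B = 0x1B

Answer: 0x1B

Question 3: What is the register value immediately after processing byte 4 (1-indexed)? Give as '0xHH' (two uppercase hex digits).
Answer: 0x0B

Derivation:
After byte 1 (0x1B): reg=0x41
After byte 2 (0x8A): reg=0x7F
After byte 3 (0x96): reg=0x91
After byte 4 (0x27): reg=0x0B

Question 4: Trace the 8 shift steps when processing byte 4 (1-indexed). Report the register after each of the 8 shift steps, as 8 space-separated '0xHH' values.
After byte 1 (0x1B): reg=0x41
After byte 2 (0x8A): reg=0x7F
After byte 3 (0x96): reg=0x91
Register before byte 4: 0x91
After XOR with byte 0x27: 0xB6

Answer: 0x6B 0xD6 0xAB 0x51 0xA2 0x43 0x86 0x0B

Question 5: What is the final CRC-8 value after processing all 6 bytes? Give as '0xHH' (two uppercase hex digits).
Answer: 0xFD

Derivation:
After byte 1 (0x1B): reg=0x41
After byte 2 (0x8A): reg=0x7F
After byte 3 (0x96): reg=0x91
After byte 4 (0x27): reg=0x0B
After byte 5 (0xCE): reg=0x55
After byte 6 (0xA8): reg=0xFD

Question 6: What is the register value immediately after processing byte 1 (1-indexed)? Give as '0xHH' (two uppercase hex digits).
Answer: 0x41

Derivation:
After byte 1 (0x1B): reg=0x41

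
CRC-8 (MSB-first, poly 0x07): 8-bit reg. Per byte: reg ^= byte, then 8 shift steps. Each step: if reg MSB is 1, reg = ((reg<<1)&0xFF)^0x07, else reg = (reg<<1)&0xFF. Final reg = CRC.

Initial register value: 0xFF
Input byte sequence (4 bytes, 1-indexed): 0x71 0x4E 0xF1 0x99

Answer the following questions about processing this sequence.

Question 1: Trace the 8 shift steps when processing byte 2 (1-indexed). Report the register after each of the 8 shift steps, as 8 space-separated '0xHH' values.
After byte 1 (0x71): reg=0xA3
Register before byte 2: 0xA3
After XOR with byte 0x4E: 0xED

Answer: 0xDD 0xBD 0x7D 0xFA 0xF3 0xE1 0xC5 0x8D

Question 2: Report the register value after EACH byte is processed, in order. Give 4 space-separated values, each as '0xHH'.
0xA3 0x8D 0x73 0x98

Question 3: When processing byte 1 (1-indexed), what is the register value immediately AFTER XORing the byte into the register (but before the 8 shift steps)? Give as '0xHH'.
Register before byte 1: 0xFF
Byte 1: 0x71
0xFF XOR 0x71 = 0x8E

Answer: 0x8E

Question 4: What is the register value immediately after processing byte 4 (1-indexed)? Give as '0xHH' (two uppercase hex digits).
Answer: 0x98

Derivation:
After byte 1 (0x71): reg=0xA3
After byte 2 (0x4E): reg=0x8D
After byte 3 (0xF1): reg=0x73
After byte 4 (0x99): reg=0x98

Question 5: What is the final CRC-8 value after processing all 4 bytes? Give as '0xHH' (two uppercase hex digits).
Answer: 0x98

Derivation:
After byte 1 (0x71): reg=0xA3
After byte 2 (0x4E): reg=0x8D
After byte 3 (0xF1): reg=0x73
After byte 4 (0x99): reg=0x98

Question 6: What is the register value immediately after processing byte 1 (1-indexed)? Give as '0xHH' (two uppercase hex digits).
Answer: 0xA3

Derivation:
After byte 1 (0x71): reg=0xA3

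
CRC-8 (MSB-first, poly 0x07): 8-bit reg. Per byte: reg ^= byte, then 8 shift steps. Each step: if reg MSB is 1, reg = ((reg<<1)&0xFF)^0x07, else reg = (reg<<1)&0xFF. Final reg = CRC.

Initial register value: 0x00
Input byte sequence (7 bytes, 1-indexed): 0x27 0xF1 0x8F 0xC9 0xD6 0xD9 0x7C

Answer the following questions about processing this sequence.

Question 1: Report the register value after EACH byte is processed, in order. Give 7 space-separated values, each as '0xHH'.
0xF5 0x1C 0xF0 0xAF 0x68 0x1E 0x29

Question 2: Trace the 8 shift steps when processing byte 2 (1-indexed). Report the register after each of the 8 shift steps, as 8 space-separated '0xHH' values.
Answer: 0x08 0x10 0x20 0x40 0x80 0x07 0x0E 0x1C

Derivation:
After byte 1 (0x27): reg=0xF5
Register before byte 2: 0xF5
After XOR with byte 0xF1: 0x04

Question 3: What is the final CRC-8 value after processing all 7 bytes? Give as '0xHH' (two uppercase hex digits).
Answer: 0x29

Derivation:
After byte 1 (0x27): reg=0xF5
After byte 2 (0xF1): reg=0x1C
After byte 3 (0x8F): reg=0xF0
After byte 4 (0xC9): reg=0xAF
After byte 5 (0xD6): reg=0x68
After byte 6 (0xD9): reg=0x1E
After byte 7 (0x7C): reg=0x29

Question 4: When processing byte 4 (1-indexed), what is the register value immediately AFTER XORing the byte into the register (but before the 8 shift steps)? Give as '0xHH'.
Register before byte 4: 0xF0
Byte 4: 0xC9
0xF0 XOR 0xC9 = 0x39

Answer: 0x39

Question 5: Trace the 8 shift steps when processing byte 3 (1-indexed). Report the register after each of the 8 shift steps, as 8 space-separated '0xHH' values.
After byte 1 (0x27): reg=0xF5
After byte 2 (0xF1): reg=0x1C
Register before byte 3: 0x1C
After XOR with byte 0x8F: 0x93

Answer: 0x21 0x42 0x84 0x0F 0x1E 0x3C 0x78 0xF0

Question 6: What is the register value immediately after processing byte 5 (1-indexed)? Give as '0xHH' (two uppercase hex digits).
Answer: 0x68

Derivation:
After byte 1 (0x27): reg=0xF5
After byte 2 (0xF1): reg=0x1C
After byte 3 (0x8F): reg=0xF0
After byte 4 (0xC9): reg=0xAF
After byte 5 (0xD6): reg=0x68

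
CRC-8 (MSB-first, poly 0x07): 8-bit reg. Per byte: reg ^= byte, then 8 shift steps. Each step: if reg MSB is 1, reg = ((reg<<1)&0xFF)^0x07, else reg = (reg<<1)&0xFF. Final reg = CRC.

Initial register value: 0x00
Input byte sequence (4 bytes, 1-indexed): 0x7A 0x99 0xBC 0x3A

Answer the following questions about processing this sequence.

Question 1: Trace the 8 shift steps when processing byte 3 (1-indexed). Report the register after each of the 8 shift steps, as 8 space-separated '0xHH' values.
After byte 1 (0x7A): reg=0x61
After byte 2 (0x99): reg=0xE6
Register before byte 3: 0xE6
After XOR with byte 0xBC: 0x5A

Answer: 0xB4 0x6F 0xDE 0xBB 0x71 0xE2 0xC3 0x81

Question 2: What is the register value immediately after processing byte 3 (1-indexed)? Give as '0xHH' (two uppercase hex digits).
Answer: 0x81

Derivation:
After byte 1 (0x7A): reg=0x61
After byte 2 (0x99): reg=0xE6
After byte 3 (0xBC): reg=0x81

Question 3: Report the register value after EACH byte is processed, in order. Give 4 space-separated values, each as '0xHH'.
0x61 0xE6 0x81 0x28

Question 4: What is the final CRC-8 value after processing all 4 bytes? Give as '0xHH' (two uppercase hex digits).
After byte 1 (0x7A): reg=0x61
After byte 2 (0x99): reg=0xE6
After byte 3 (0xBC): reg=0x81
After byte 4 (0x3A): reg=0x28

Answer: 0x28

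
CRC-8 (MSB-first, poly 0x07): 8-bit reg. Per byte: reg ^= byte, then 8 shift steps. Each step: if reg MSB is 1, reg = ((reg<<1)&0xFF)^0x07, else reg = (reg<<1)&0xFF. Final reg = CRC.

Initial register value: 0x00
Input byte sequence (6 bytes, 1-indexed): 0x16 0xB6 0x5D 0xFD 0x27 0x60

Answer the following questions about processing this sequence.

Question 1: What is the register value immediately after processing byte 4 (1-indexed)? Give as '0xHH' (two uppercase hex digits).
Answer: 0x9C

Derivation:
After byte 1 (0x16): reg=0x62
After byte 2 (0xB6): reg=0x22
After byte 3 (0x5D): reg=0x7A
After byte 4 (0xFD): reg=0x9C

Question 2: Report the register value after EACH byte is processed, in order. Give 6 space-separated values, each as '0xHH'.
0x62 0x22 0x7A 0x9C 0x28 0xFF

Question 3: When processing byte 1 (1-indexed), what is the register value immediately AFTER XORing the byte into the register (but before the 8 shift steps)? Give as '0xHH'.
Register before byte 1: 0x00
Byte 1: 0x16
0x00 XOR 0x16 = 0x16

Answer: 0x16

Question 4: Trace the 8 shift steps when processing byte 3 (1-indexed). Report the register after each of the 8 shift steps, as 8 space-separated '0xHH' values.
After byte 1 (0x16): reg=0x62
After byte 2 (0xB6): reg=0x22
Register before byte 3: 0x22
After XOR with byte 0x5D: 0x7F

Answer: 0xFE 0xFB 0xF1 0xE5 0xCD 0x9D 0x3D 0x7A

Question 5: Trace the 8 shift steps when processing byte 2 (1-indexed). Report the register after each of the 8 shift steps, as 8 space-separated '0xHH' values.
Answer: 0xAF 0x59 0xB2 0x63 0xC6 0x8B 0x11 0x22

Derivation:
After byte 1 (0x16): reg=0x62
Register before byte 2: 0x62
After XOR with byte 0xB6: 0xD4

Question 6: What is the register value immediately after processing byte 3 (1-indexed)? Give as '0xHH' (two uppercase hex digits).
Answer: 0x7A

Derivation:
After byte 1 (0x16): reg=0x62
After byte 2 (0xB6): reg=0x22
After byte 3 (0x5D): reg=0x7A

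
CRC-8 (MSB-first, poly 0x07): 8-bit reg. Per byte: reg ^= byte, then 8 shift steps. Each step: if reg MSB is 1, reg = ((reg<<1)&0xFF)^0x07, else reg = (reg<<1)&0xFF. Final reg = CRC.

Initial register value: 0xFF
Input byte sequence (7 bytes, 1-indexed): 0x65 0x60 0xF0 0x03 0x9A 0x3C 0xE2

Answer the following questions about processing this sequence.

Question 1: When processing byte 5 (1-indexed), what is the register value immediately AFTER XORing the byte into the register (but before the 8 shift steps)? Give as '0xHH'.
Register before byte 5: 0x12
Byte 5: 0x9A
0x12 XOR 0x9A = 0x88

Answer: 0x88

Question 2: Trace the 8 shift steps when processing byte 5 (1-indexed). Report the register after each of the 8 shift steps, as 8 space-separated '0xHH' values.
Answer: 0x17 0x2E 0x5C 0xB8 0x77 0xEE 0xDB 0xB1

Derivation:
After byte 1 (0x65): reg=0xCF
After byte 2 (0x60): reg=0x44
After byte 3 (0xF0): reg=0x05
After byte 4 (0x03): reg=0x12
Register before byte 5: 0x12
After XOR with byte 0x9A: 0x88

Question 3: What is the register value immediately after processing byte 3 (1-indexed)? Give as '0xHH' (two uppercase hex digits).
Answer: 0x05

Derivation:
After byte 1 (0x65): reg=0xCF
After byte 2 (0x60): reg=0x44
After byte 3 (0xF0): reg=0x05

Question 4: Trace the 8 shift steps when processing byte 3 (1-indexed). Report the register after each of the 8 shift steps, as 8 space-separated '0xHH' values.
Answer: 0x6F 0xDE 0xBB 0x71 0xE2 0xC3 0x81 0x05

Derivation:
After byte 1 (0x65): reg=0xCF
After byte 2 (0x60): reg=0x44
Register before byte 3: 0x44
After XOR with byte 0xF0: 0xB4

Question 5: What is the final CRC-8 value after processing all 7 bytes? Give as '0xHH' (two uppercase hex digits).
After byte 1 (0x65): reg=0xCF
After byte 2 (0x60): reg=0x44
After byte 3 (0xF0): reg=0x05
After byte 4 (0x03): reg=0x12
After byte 5 (0x9A): reg=0xB1
After byte 6 (0x3C): reg=0xAA
After byte 7 (0xE2): reg=0xFF

Answer: 0xFF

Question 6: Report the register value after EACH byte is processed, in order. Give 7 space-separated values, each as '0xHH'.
0xCF 0x44 0x05 0x12 0xB1 0xAA 0xFF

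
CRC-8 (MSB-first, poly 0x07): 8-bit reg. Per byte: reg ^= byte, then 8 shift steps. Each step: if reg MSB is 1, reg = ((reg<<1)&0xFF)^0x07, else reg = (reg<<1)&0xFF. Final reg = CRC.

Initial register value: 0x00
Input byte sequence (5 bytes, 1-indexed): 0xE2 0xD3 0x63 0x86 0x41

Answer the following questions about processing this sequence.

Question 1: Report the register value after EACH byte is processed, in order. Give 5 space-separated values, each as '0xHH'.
0xA0 0x5E 0xB3 0x8B 0x78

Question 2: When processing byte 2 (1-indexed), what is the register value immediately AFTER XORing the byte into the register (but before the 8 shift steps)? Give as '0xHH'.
Register before byte 2: 0xA0
Byte 2: 0xD3
0xA0 XOR 0xD3 = 0x73

Answer: 0x73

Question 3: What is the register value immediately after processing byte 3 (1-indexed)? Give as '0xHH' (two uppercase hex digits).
After byte 1 (0xE2): reg=0xA0
After byte 2 (0xD3): reg=0x5E
After byte 3 (0x63): reg=0xB3

Answer: 0xB3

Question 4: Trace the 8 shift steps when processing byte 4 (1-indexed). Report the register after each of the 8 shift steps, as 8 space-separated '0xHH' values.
After byte 1 (0xE2): reg=0xA0
After byte 2 (0xD3): reg=0x5E
After byte 3 (0x63): reg=0xB3
Register before byte 4: 0xB3
After XOR with byte 0x86: 0x35

Answer: 0x6A 0xD4 0xAF 0x59 0xB2 0x63 0xC6 0x8B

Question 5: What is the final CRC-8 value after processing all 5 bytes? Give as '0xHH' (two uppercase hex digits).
After byte 1 (0xE2): reg=0xA0
After byte 2 (0xD3): reg=0x5E
After byte 3 (0x63): reg=0xB3
After byte 4 (0x86): reg=0x8B
After byte 5 (0x41): reg=0x78

Answer: 0x78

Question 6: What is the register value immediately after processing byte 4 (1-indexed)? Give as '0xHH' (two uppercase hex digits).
Answer: 0x8B

Derivation:
After byte 1 (0xE2): reg=0xA0
After byte 2 (0xD3): reg=0x5E
After byte 3 (0x63): reg=0xB3
After byte 4 (0x86): reg=0x8B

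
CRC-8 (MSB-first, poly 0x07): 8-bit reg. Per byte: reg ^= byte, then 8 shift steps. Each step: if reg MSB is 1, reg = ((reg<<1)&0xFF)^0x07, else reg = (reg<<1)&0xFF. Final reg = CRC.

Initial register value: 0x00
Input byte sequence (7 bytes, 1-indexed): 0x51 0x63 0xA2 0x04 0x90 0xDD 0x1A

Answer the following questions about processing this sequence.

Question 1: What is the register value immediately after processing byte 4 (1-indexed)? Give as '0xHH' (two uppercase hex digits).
After byte 1 (0x51): reg=0xB0
After byte 2 (0x63): reg=0x37
After byte 3 (0xA2): reg=0xE2
After byte 4 (0x04): reg=0xBC

Answer: 0xBC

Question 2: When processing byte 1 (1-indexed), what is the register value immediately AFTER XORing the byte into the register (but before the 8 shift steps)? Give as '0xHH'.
Register before byte 1: 0x00
Byte 1: 0x51
0x00 XOR 0x51 = 0x51

Answer: 0x51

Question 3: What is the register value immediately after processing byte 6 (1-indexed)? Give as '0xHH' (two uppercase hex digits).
After byte 1 (0x51): reg=0xB0
After byte 2 (0x63): reg=0x37
After byte 3 (0xA2): reg=0xE2
After byte 4 (0x04): reg=0xBC
After byte 5 (0x90): reg=0xC4
After byte 6 (0xDD): reg=0x4F

Answer: 0x4F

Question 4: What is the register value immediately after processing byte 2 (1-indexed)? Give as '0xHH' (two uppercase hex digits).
After byte 1 (0x51): reg=0xB0
After byte 2 (0x63): reg=0x37

Answer: 0x37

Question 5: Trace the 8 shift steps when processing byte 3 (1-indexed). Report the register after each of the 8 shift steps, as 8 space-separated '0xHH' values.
Answer: 0x2D 0x5A 0xB4 0x6F 0xDE 0xBB 0x71 0xE2

Derivation:
After byte 1 (0x51): reg=0xB0
After byte 2 (0x63): reg=0x37
Register before byte 3: 0x37
After XOR with byte 0xA2: 0x95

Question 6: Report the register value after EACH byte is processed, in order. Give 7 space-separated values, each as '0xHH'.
0xB0 0x37 0xE2 0xBC 0xC4 0x4F 0xAC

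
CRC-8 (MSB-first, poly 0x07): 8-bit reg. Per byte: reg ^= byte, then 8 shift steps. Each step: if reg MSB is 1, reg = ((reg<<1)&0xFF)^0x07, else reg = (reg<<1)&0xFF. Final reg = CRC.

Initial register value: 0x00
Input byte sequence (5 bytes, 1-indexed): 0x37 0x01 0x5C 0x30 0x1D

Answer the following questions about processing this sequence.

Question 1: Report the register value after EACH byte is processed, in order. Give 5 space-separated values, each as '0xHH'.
0x85 0x95 0x71 0xC0 0x1D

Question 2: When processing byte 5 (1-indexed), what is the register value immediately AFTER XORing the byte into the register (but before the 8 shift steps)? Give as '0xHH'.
Answer: 0xDD

Derivation:
Register before byte 5: 0xC0
Byte 5: 0x1D
0xC0 XOR 0x1D = 0xDD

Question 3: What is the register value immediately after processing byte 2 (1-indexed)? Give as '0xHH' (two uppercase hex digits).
After byte 1 (0x37): reg=0x85
After byte 2 (0x01): reg=0x95

Answer: 0x95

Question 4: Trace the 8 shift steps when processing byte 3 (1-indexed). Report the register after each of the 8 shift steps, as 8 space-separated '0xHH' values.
Answer: 0x95 0x2D 0x5A 0xB4 0x6F 0xDE 0xBB 0x71

Derivation:
After byte 1 (0x37): reg=0x85
After byte 2 (0x01): reg=0x95
Register before byte 3: 0x95
After XOR with byte 0x5C: 0xC9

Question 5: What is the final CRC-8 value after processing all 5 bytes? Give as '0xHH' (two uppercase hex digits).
After byte 1 (0x37): reg=0x85
After byte 2 (0x01): reg=0x95
After byte 3 (0x5C): reg=0x71
After byte 4 (0x30): reg=0xC0
After byte 5 (0x1D): reg=0x1D

Answer: 0x1D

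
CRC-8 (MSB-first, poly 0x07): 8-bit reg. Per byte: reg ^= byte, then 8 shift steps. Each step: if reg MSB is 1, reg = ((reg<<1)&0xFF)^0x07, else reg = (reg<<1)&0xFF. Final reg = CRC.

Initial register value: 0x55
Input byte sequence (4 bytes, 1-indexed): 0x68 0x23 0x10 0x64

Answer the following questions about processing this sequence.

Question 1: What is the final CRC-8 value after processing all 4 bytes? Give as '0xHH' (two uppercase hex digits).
After byte 1 (0x68): reg=0xB3
After byte 2 (0x23): reg=0xF9
After byte 3 (0x10): reg=0x91
After byte 4 (0x64): reg=0xC5

Answer: 0xC5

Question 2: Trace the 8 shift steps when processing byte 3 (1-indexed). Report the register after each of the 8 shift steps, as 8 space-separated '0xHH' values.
Answer: 0xD5 0xAD 0x5D 0xBA 0x73 0xE6 0xCB 0x91

Derivation:
After byte 1 (0x68): reg=0xB3
After byte 2 (0x23): reg=0xF9
Register before byte 3: 0xF9
After XOR with byte 0x10: 0xE9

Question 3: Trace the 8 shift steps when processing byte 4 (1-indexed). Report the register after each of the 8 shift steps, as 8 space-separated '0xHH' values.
Answer: 0xED 0xDD 0xBD 0x7D 0xFA 0xF3 0xE1 0xC5

Derivation:
After byte 1 (0x68): reg=0xB3
After byte 2 (0x23): reg=0xF9
After byte 3 (0x10): reg=0x91
Register before byte 4: 0x91
After XOR with byte 0x64: 0xF5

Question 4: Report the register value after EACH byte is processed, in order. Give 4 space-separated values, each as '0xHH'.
0xB3 0xF9 0x91 0xC5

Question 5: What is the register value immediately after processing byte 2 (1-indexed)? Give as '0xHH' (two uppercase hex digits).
After byte 1 (0x68): reg=0xB3
After byte 2 (0x23): reg=0xF9

Answer: 0xF9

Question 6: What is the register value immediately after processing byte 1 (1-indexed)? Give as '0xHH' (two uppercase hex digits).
After byte 1 (0x68): reg=0xB3

Answer: 0xB3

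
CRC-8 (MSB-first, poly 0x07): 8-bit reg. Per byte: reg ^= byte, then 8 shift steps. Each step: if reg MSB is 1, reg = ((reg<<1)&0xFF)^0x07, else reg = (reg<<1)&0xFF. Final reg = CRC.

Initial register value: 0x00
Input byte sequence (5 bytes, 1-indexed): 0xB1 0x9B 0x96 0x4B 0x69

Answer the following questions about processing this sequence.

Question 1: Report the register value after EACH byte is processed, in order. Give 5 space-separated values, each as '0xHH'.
0x1E 0x92 0x1C 0xA2 0x7F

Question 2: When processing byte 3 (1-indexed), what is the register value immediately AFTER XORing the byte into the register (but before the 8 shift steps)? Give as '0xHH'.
Register before byte 3: 0x92
Byte 3: 0x96
0x92 XOR 0x96 = 0x04

Answer: 0x04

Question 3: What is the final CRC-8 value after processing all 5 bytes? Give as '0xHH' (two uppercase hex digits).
After byte 1 (0xB1): reg=0x1E
After byte 2 (0x9B): reg=0x92
After byte 3 (0x96): reg=0x1C
After byte 4 (0x4B): reg=0xA2
After byte 5 (0x69): reg=0x7F

Answer: 0x7F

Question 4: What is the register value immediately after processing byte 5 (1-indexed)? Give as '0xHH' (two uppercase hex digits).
After byte 1 (0xB1): reg=0x1E
After byte 2 (0x9B): reg=0x92
After byte 3 (0x96): reg=0x1C
After byte 4 (0x4B): reg=0xA2
After byte 5 (0x69): reg=0x7F

Answer: 0x7F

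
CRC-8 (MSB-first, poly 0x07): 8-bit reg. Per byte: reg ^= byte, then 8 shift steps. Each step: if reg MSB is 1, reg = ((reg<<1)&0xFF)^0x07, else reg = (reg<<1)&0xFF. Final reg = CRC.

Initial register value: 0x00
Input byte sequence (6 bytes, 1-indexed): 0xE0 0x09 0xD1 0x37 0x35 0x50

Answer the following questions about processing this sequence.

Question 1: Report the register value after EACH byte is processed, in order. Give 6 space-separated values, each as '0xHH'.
0xAE 0x7C 0x4A 0x74 0xC0 0xF9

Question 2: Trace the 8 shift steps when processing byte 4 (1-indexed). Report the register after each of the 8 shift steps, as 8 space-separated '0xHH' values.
After byte 1 (0xE0): reg=0xAE
After byte 2 (0x09): reg=0x7C
After byte 3 (0xD1): reg=0x4A
Register before byte 4: 0x4A
After XOR with byte 0x37: 0x7D

Answer: 0xFA 0xF3 0xE1 0xC5 0x8D 0x1D 0x3A 0x74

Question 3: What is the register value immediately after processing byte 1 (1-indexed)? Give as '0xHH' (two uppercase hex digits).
Answer: 0xAE

Derivation:
After byte 1 (0xE0): reg=0xAE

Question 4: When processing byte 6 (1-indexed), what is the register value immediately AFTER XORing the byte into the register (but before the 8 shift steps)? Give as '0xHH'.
Answer: 0x90

Derivation:
Register before byte 6: 0xC0
Byte 6: 0x50
0xC0 XOR 0x50 = 0x90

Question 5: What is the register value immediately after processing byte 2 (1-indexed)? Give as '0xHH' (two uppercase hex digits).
After byte 1 (0xE0): reg=0xAE
After byte 2 (0x09): reg=0x7C

Answer: 0x7C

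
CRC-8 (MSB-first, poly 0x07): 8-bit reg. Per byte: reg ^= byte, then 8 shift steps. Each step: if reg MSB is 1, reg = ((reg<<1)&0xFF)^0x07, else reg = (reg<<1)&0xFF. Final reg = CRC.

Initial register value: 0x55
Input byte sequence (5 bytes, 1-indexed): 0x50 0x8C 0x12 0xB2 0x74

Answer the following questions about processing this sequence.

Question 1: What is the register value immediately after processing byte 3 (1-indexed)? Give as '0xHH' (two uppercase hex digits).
After byte 1 (0x50): reg=0x1B
After byte 2 (0x8C): reg=0xEC
After byte 3 (0x12): reg=0xF4

Answer: 0xF4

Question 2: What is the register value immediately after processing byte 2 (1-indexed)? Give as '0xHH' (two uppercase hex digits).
After byte 1 (0x50): reg=0x1B
After byte 2 (0x8C): reg=0xEC

Answer: 0xEC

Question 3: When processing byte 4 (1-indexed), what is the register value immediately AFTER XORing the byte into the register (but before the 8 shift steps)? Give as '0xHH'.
Register before byte 4: 0xF4
Byte 4: 0xB2
0xF4 XOR 0xB2 = 0x46

Answer: 0x46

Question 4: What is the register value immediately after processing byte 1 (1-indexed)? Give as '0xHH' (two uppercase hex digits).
After byte 1 (0x50): reg=0x1B

Answer: 0x1B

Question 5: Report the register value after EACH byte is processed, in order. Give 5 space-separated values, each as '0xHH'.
0x1B 0xEC 0xF4 0xD5 0x6E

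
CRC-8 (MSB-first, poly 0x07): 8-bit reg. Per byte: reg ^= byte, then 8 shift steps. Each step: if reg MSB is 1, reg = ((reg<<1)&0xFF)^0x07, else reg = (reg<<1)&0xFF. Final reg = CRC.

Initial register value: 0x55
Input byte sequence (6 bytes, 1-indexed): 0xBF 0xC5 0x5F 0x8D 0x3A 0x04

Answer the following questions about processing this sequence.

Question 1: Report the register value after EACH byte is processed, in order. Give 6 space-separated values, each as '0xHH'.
0x98 0x94 0x7F 0xD0 0x98 0xDD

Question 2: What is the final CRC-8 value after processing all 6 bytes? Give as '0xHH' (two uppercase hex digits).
Answer: 0xDD

Derivation:
After byte 1 (0xBF): reg=0x98
After byte 2 (0xC5): reg=0x94
After byte 3 (0x5F): reg=0x7F
After byte 4 (0x8D): reg=0xD0
After byte 5 (0x3A): reg=0x98
After byte 6 (0x04): reg=0xDD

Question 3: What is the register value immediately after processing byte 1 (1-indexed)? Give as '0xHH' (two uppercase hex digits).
After byte 1 (0xBF): reg=0x98

Answer: 0x98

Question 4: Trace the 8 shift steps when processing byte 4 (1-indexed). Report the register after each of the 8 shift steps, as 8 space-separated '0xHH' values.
Answer: 0xE3 0xC1 0x85 0x0D 0x1A 0x34 0x68 0xD0

Derivation:
After byte 1 (0xBF): reg=0x98
After byte 2 (0xC5): reg=0x94
After byte 3 (0x5F): reg=0x7F
Register before byte 4: 0x7F
After XOR with byte 0x8D: 0xF2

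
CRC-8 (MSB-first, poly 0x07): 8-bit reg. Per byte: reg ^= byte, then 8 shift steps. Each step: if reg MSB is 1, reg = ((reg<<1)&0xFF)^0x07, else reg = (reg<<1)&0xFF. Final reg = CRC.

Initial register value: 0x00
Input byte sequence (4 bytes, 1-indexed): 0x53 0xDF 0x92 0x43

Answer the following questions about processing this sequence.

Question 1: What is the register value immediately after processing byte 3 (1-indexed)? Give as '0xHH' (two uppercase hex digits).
After byte 1 (0x53): reg=0xBE
After byte 2 (0xDF): reg=0x20
After byte 3 (0x92): reg=0x17

Answer: 0x17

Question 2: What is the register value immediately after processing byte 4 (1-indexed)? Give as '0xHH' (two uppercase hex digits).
After byte 1 (0x53): reg=0xBE
After byte 2 (0xDF): reg=0x20
After byte 3 (0x92): reg=0x17
After byte 4 (0x43): reg=0xAB

Answer: 0xAB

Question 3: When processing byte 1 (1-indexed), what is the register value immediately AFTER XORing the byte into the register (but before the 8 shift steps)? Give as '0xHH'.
Answer: 0x53

Derivation:
Register before byte 1: 0x00
Byte 1: 0x53
0x00 XOR 0x53 = 0x53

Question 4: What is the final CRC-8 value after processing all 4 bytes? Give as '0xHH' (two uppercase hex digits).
Answer: 0xAB

Derivation:
After byte 1 (0x53): reg=0xBE
After byte 2 (0xDF): reg=0x20
After byte 3 (0x92): reg=0x17
After byte 4 (0x43): reg=0xAB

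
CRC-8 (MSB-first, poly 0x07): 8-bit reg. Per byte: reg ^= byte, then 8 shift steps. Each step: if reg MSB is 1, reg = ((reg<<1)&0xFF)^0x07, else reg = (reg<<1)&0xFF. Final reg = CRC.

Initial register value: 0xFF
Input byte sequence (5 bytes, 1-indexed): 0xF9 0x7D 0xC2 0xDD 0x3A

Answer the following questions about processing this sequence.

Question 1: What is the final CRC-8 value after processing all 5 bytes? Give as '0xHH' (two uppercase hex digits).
Answer: 0x29

Derivation:
After byte 1 (0xF9): reg=0x12
After byte 2 (0x7D): reg=0x0A
After byte 3 (0xC2): reg=0x76
After byte 4 (0xDD): reg=0x58
After byte 5 (0x3A): reg=0x29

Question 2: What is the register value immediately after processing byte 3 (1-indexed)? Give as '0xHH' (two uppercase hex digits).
After byte 1 (0xF9): reg=0x12
After byte 2 (0x7D): reg=0x0A
After byte 3 (0xC2): reg=0x76

Answer: 0x76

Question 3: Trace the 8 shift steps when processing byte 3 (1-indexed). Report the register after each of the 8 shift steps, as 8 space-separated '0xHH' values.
After byte 1 (0xF9): reg=0x12
After byte 2 (0x7D): reg=0x0A
Register before byte 3: 0x0A
After XOR with byte 0xC2: 0xC8

Answer: 0x97 0x29 0x52 0xA4 0x4F 0x9E 0x3B 0x76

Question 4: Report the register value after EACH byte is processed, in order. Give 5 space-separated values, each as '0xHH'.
0x12 0x0A 0x76 0x58 0x29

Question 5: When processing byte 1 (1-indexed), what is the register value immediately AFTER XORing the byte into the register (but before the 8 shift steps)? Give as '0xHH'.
Answer: 0x06

Derivation:
Register before byte 1: 0xFF
Byte 1: 0xF9
0xFF XOR 0xF9 = 0x06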